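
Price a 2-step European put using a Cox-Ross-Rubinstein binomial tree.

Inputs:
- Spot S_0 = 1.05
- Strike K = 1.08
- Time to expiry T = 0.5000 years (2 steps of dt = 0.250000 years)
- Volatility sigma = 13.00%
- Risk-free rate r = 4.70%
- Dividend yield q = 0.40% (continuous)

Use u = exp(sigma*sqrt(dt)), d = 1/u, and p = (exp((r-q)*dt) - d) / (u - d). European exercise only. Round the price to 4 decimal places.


Answer: Price = V(0,0) = 0.0433

Derivation:
dt = T/N = 0.250000
u = exp(sigma*sqrt(dt)) = 1.067159; d = 1/u = 0.937067
p = (exp((r-q)*dt) - d) / (u - d) = 0.566836
Discount per step: exp(-r*dt) = 0.988319
Stock lattice S(k, i) with i counting down-moves:
  k=0: S(0,0) = 1.0500
  k=1: S(1,0) = 1.1205; S(1,1) = 0.9839
  k=2: S(2,0) = 1.1958; S(2,1) = 1.0500; S(2,2) = 0.9220
Terminal payoffs V(N, i) = max(K - S_T, 0):
  V(2,0) = 0.000000; V(2,1) = 0.030000; V(2,2) = 0.158000
Backward induction: V(k, i) = exp(-r*dt) * [p * V(k+1, i) + (1-p) * V(k+1, i+1)].
  V(1,0) = exp(-r*dt) * [p*0.000000 + (1-p)*0.030000] = 0.012843
  V(1,1) = exp(-r*dt) * [p*0.030000 + (1-p)*0.158000] = 0.084447
  V(0,0) = exp(-r*dt) * [p*0.012843 + (1-p)*0.084447] = 0.043347


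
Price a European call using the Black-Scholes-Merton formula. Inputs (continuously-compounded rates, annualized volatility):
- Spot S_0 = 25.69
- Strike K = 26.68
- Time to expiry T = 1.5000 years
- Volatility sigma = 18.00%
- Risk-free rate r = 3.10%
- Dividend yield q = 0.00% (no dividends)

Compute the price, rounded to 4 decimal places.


Answer: Price = 2.3579

Derivation:
d1 = (ln(S/K) + (r - q + 0.5*sigma^2) * T) / (sigma * sqrt(T)) = 0.14963475
d2 = d1 - sigma * sqrt(T) = -0.07081933
exp(-rT) = 0.95456456; exp(-qT) = 1.00000000
C = S_0 * exp(-qT) * N(d1) - K * exp(-rT) * N(d2)
N(d1) = 0.55947360; N(d2) = 0.47177077
C = 25.6900 * 1.00000000 * 0.55947360 - 26.6800 * 0.95456456 * 0.47177077 = 2.3579


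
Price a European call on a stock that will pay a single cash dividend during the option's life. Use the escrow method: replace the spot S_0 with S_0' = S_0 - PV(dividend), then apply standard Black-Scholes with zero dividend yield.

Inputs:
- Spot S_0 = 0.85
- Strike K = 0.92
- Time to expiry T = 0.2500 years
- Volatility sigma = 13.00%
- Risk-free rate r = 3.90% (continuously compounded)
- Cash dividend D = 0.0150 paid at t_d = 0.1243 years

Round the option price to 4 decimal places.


PV(D) = D * exp(-r * t_d) = 0.0150 * 0.99516403 = 0.01492746
S_0' = S_0 - PV(D) = 0.8500 - 0.01492746 = 0.83507254
d1 = (ln(S_0'/K) + (r + sigma^2/2)*T) / (sigma*sqrt(T)) = -1.30757808
d2 = d1 - sigma*sqrt(T) = -1.37257808
exp(-rT) = 0.99029738
N(d1) = 0.09550823; N(d2) = 0.08494177
C = S_0' * N(d1) - K * exp(-rT) * N(d2) = 0.83507254 * 0.09550823 - 0.9200 * 0.99029738 * 0.08494177 = 0.0024

Answer: Price = 0.0024


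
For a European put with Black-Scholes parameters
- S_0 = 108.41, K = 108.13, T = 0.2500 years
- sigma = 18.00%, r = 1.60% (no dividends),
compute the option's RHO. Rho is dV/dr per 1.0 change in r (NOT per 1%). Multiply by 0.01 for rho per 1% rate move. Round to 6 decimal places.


Answer: Rho = -13.159650

Derivation:
d1 = 0.1181792080; d2 = 0.0281792080
phi(d1) = 0.3961661061; exp(-qT) = 1.0000000000; exp(-rT) = 0.9960079893
N(-d2) = 0.4887596101
Rho = -K*T*exp(-rT)*N(-d2) = -108.1300 * 0.2500 * 0.9960079893 * 0.4887596101 = -13.159650


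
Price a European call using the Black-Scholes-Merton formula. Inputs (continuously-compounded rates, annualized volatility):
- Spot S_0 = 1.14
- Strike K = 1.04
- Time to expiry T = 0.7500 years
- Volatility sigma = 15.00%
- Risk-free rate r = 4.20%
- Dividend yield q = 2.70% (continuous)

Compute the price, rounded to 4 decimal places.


Answer: Price = 0.1261

Derivation:
d1 = (ln(S/K) + (r - q + 0.5*sigma^2) * T) / (sigma * sqrt(T)) = 0.85828929
d2 = d1 - sigma * sqrt(T) = 0.72838548
exp(-rT) = 0.96899096; exp(-qT) = 0.97995365
C = S_0 * exp(-qT) * N(d1) - K * exp(-rT) * N(d2)
N(d1) = 0.80463363; N(d2) = 0.76681118
C = 1.1400 * 0.97995365 * 0.80463363 - 1.0400 * 0.96899096 * 0.76681118 = 0.1261


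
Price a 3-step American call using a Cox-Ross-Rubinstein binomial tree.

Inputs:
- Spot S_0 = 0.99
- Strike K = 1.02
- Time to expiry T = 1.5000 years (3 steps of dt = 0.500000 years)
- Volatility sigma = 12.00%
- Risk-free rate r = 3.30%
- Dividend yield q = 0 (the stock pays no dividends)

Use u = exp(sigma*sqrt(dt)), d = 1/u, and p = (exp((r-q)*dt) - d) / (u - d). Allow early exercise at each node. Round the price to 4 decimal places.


dt = T/N = 0.500000
u = exp(sigma*sqrt(dt)) = 1.088557; d = 1/u = 0.918647
p = (exp((r-q)*dt) - d) / (u - d) = 0.576716
Discount per step: exp(-r*dt) = 0.983635
Stock lattice S(k, i) with i counting down-moves:
  k=0: S(0,0) = 0.9900
  k=1: S(1,0) = 1.0777; S(1,1) = 0.9095
  k=2: S(2,0) = 1.1731; S(2,1) = 0.9900; S(2,2) = 0.8355
  k=3: S(3,0) = 1.2770; S(3,1) = 1.0777; S(3,2) = 0.9095; S(3,3) = 0.7675
Terminal payoffs V(N, i) = max(S_T - K, 0):
  V(3,0) = 0.256993; V(3,1) = 0.057671; V(3,2) = 0.000000; V(3,3) = 0.000000
Backward induction: V(k, i) = exp(-r*dt) * [p * V(k+1, i) + (1-p) * V(k+1, i+1)]; then take max(V_cont, immediate exercise) for American.
  V(2,0) = exp(-r*dt) * [p*0.256993 + (1-p)*0.057671] = 0.169798; exercise = 0.153106; V(2,0) = max -> 0.169798
  V(2,1) = exp(-r*dt) * [p*0.057671 + (1-p)*0.000000] = 0.032716; exercise = 0.000000; V(2,1) = max -> 0.032716
  V(2,2) = exp(-r*dt) * [p*0.000000 + (1-p)*0.000000] = 0.000000; exercise = 0.000000; V(2,2) = max -> 0.000000
  V(1,0) = exp(-r*dt) * [p*0.169798 + (1-p)*0.032716] = 0.109944; exercise = 0.057671; V(1,0) = max -> 0.109944
  V(1,1) = exp(-r*dt) * [p*0.032716 + (1-p)*0.000000] = 0.018559; exercise = 0.000000; V(1,1) = max -> 0.018559
  V(0,0) = exp(-r*dt) * [p*0.109944 + (1-p)*0.018559] = 0.070096; exercise = 0.000000; V(0,0) = max -> 0.070096

Answer: Price = V(0,0) = 0.0701


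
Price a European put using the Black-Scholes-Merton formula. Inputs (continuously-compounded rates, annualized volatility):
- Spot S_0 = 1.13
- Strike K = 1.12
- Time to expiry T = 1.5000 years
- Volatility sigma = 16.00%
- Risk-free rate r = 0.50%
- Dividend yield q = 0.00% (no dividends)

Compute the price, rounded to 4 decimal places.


Answer: Price = 0.0786

Derivation:
d1 = (ln(S/K) + (r - q + 0.5*sigma^2) * T) / (sigma * sqrt(T)) = 0.18161409
d2 = d1 - sigma * sqrt(T) = -0.01434509
exp(-rT) = 0.99252805; exp(-qT) = 1.00000000
P = K * exp(-rT) * N(-d2) - S_0 * exp(-qT) * N(-d1)
N(-d1) = 0.42794280; N(-d2) = 0.50572267
P = 1.1200 * 0.99252805 * 0.50572267 - 1.1300 * 1.00000000 * 0.42794280 = 0.0786


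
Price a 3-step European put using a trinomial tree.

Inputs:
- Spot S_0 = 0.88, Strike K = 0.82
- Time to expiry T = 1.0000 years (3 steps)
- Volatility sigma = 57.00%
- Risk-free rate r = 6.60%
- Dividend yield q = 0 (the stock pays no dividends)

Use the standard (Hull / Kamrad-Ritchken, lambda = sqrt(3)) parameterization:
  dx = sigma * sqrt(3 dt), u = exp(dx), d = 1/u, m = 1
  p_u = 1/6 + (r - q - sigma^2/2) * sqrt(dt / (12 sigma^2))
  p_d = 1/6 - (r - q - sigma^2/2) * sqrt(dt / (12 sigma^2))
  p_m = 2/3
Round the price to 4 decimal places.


Answer: Price = V(0,0) = 0.1260

Derivation:
dt = T/N = 0.333333; dx = sigma*sqrt(3*dt) = 0.570000
u = exp(dx) = 1.768267; d = 1/u = 0.565525
p_u = 0.138465, p_m = 0.666667, p_d = 0.194868
Discount per step: exp(-r*dt) = 0.978240
Stock lattice S(k, j) with j the centered position index:
  k=0: S(0,+0) = 0.8800
  k=1: S(1,-1) = 0.4977; S(1,+0) = 0.8800; S(1,+1) = 1.5561
  k=2: S(2,-2) = 0.2814; S(2,-1) = 0.4977; S(2,+0) = 0.8800; S(2,+1) = 1.5561; S(2,+2) = 2.7516
  k=3: S(3,-3) = 0.1592; S(3,-2) = 0.2814; S(3,-1) = 0.4977; S(3,+0) = 0.8800; S(3,+1) = 1.5561; S(3,+2) = 2.7516; S(3,+3) = 4.8655
Terminal payoffs V(N, j) = max(K - S_T, 0):
  V(3,-3) = 0.660838; V(3,-2) = 0.538559; V(3,-1) = 0.322338; V(3,+0) = 0.000000; V(3,+1) = 0.000000; V(3,+2) = 0.000000; V(3,+3) = 0.000000
Backward induction: V(k, j) = exp(-r*dt) * [p_u * V(k+1, j+1) + p_m * V(k+1, j) + p_d * V(k+1, j-1)]
  V(2,-2) = exp(-r*dt) * [p_u*0.322338 + p_m*0.538559 + p_d*0.660838] = 0.520862
  V(2,-1) = exp(-r*dt) * [p_u*0.000000 + p_m*0.322338 + p_d*0.538559] = 0.312880
  V(2,+0) = exp(-r*dt) * [p_u*0.000000 + p_m*0.000000 + p_d*0.322338] = 0.061447
  V(2,+1) = exp(-r*dt) * [p_u*0.000000 + p_m*0.000000 + p_d*0.000000] = 0.000000
  V(2,+2) = exp(-r*dt) * [p_u*0.000000 + p_m*0.000000 + p_d*0.000000] = 0.000000
  V(1,-1) = exp(-r*dt) * [p_u*0.061447 + p_m*0.312880 + p_d*0.520862] = 0.311662
  V(1,+0) = exp(-r*dt) * [p_u*0.000000 + p_m*0.061447 + p_d*0.312880] = 0.099717
  V(1,+1) = exp(-r*dt) * [p_u*0.000000 + p_m*0.000000 + p_d*0.061447] = 0.011713
  V(0,+0) = exp(-r*dt) * [p_u*0.011713 + p_m*0.099717 + p_d*0.311662] = 0.126030


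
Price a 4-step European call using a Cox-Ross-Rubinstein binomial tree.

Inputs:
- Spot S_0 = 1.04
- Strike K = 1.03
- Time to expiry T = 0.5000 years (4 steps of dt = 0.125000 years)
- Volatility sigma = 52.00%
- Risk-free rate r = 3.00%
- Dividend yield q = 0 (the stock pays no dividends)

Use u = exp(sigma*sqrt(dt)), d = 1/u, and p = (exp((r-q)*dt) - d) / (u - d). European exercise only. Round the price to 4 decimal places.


dt = T/N = 0.125000
u = exp(sigma*sqrt(dt)) = 1.201833; d = 1/u = 0.832062
p = (exp((r-q)*dt) - d) / (u - d) = 0.464328
Discount per step: exp(-r*dt) = 0.996257
Stock lattice S(k, i) with i counting down-moves:
  k=0: S(0,0) = 1.0400
  k=1: S(1,0) = 1.2499; S(1,1) = 0.8653
  k=2: S(2,0) = 1.5022; S(2,1) = 1.0400; S(2,2) = 0.7200
  k=3: S(3,0) = 1.8054; S(3,1) = 1.2499; S(3,2) = 0.8653; S(3,3) = 0.5991
  k=4: S(4,0) = 2.1697; S(4,1) = 1.5022; S(4,2) = 1.0400; S(4,3) = 0.7200; S(4,4) = 0.4985
Terminal payoffs V(N, i) = max(S_T - K, 0):
  V(4,0) = 1.139750; V(4,1) = 0.472178; V(4,2) = 0.010000; V(4,3) = 0.000000; V(4,4) = 0.000000
Backward induction: V(k, i) = exp(-r*dt) * [p * V(k+1, i) + (1-p) * V(k+1, i+1)].
  V(3,0) = exp(-r*dt) * [p*1.139750 + (1-p)*0.472178] = 0.779222
  V(3,1) = exp(-r*dt) * [p*0.472178 + (1-p)*0.010000] = 0.223761
  V(3,2) = exp(-r*dt) * [p*0.010000 + (1-p)*0.000000] = 0.004626
  V(3,3) = exp(-r*dt) * [p*0.000000 + (1-p)*0.000000] = 0.000000
  V(2,0) = exp(-r*dt) * [p*0.779222 + (1-p)*0.223761] = 0.479874
  V(2,1) = exp(-r*dt) * [p*0.223761 + (1-p)*0.004626] = 0.105978
  V(2,2) = exp(-r*dt) * [p*0.004626 + (1-p)*0.000000] = 0.002140
  V(1,0) = exp(-r*dt) * [p*0.479874 + (1-p)*0.105978] = 0.278542
  V(1,1) = exp(-r*dt) * [p*0.105978 + (1-p)*0.002140] = 0.050166
  V(0,0) = exp(-r*dt) * [p*0.278542 + (1-p)*0.050166] = 0.155623

Answer: Price = V(0,0) = 0.1556


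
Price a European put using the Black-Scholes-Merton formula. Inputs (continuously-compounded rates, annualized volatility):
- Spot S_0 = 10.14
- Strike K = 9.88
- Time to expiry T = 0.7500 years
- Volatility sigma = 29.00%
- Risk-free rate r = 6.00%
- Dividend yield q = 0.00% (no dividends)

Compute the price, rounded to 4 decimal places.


Answer: Price = 0.6698

Derivation:
d1 = (ln(S/K) + (r - q + 0.5*sigma^2) * T) / (sigma * sqrt(T)) = 0.40817862
d2 = d1 - sigma * sqrt(T) = 0.15703126
exp(-rT) = 0.95599748; exp(-qT) = 1.00000000
P = K * exp(-rT) * N(-d2) - S_0 * exp(-qT) * N(-d1)
N(-d1) = 0.34157127; N(-d2) = 0.43761011
P = 9.8800 * 0.95599748 * 0.43761011 - 10.1400 * 1.00000000 * 0.34157127 = 0.6698


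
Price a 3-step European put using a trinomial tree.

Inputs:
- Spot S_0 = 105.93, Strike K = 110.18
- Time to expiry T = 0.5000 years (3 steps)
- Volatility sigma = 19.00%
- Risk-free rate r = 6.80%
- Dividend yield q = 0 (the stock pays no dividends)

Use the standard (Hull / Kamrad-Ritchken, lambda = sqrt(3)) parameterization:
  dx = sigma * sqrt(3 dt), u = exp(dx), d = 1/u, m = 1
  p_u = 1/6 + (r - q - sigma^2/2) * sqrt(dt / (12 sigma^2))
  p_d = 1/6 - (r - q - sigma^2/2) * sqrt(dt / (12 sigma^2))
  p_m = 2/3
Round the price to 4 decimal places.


Answer: Price = V(0,0) = 6.0497

Derivation:
dt = T/N = 0.166667; dx = sigma*sqrt(3*dt) = 0.134350
u = exp(dx) = 1.143793; d = 1/u = 0.874284
p_u = 0.197649, p_m = 0.666667, p_d = 0.135684
Discount per step: exp(-r*dt) = 0.988731
Stock lattice S(k, j) with j the centered position index:
  k=0: S(0,+0) = 105.9300
  k=1: S(1,-1) = 92.6129; S(1,+0) = 105.9300; S(1,+1) = 121.1620
  k=2: S(2,-2) = 80.9699; S(2,-1) = 92.6129; S(2,+0) = 105.9300; S(2,+1) = 121.1620; S(2,+2) = 138.5843
  k=3: S(3,-3) = 70.7907; S(3,-2) = 80.9699; S(3,-1) = 92.6129; S(3,+0) = 105.9300; S(3,+1) = 121.1620; S(3,+2) = 138.5843; S(3,+3) = 158.5119
Terminal payoffs V(N, j) = max(K - S_T, 0):
  V(3,-3) = 39.389300; V(3,-2) = 29.210064; V(3,-1) = 17.567121; V(3,+0) = 4.250000; V(3,+1) = 0.000000; V(3,+2) = 0.000000; V(3,+3) = 0.000000
Backward induction: V(k, j) = exp(-r*dt) * [p_u * V(k+1, j+1) + p_m * V(k+1, j) + p_d * V(k+1, j-1)]
  V(2,-2) = exp(-r*dt) * [p_u*17.567121 + p_m*29.210064 + p_d*39.389300] = 27.971199
  V(2,-1) = exp(-r*dt) * [p_u*4.250000 + p_m*17.567121 + p_d*29.210064] = 16.328657
  V(2,+0) = exp(-r*dt) * [p_u*0.000000 + p_m*4.250000 + p_d*17.567121] = 5.158123
  V(2,+1) = exp(-r*dt) * [p_u*0.000000 + p_m*0.000000 + p_d*4.250000] = 0.570159
  V(2,+2) = exp(-r*dt) * [p_u*0.000000 + p_m*0.000000 + p_d*0.000000] = 0.000000
  V(1,-1) = exp(-r*dt) * [p_u*5.158123 + p_m*16.328657 + p_d*27.971199] = 15.523586
  V(1,+0) = exp(-r*dt) * [p_u*0.570159 + p_m*5.158123 + p_d*16.328657] = 5.701991
  V(1,+1) = exp(-r*dt) * [p_u*0.000000 + p_m*0.570159 + p_d*5.158123] = 1.067812
  V(0,+0) = exp(-r*dt) * [p_u*1.067812 + p_m*5.701991 + p_d*15.523586] = 6.049732


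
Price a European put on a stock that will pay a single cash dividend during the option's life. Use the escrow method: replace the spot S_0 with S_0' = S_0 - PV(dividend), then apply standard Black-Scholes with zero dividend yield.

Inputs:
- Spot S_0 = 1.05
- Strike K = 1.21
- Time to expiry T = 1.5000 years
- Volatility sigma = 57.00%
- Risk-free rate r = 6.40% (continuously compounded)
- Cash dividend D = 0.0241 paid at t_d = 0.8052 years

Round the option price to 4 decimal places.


PV(D) = D * exp(-r * t_d) = 0.0241 * 0.94977250 = 0.02288952
S_0' = S_0 - PV(D) = 1.0500 - 0.02288952 = 1.02711048
d1 = (ln(S_0'/K) + (r + sigma^2/2)*T) / (sigma*sqrt(T)) = 0.25183067
d2 = d1 - sigma*sqrt(T) = -0.44627391
exp(-rT) = 0.90846402
N(-d1) = 0.40058597; N(-d2) = 0.67230030
P = K * exp(-rT) * N(-d2) - S_0' * N(-d1) = 1.2100 * 0.90846402 * 0.67230030 - 1.02711048 * 0.40058597 = 0.3276

Answer: Price = 0.3276


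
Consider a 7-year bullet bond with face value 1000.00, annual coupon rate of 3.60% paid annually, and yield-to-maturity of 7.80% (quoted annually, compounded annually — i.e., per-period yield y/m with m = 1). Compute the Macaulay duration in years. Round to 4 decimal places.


Coupon per period c = face * coupon_rate / m = 36.000000
Periods per year m = 1; per-period yield y/m = 0.078000
Number of cashflows N = 7
Cashflows (t years, CF_t, discount factor 1/(1+y/m)^(m*t), PV):
  t = 1.0000: CF_t = 36.000000, DF = 0.927644, PV = 33.395176
  t = 2.0000: CF_t = 36.000000, DF = 0.860523, PV = 30.978828
  t = 3.0000: CF_t = 36.000000, DF = 0.798259, PV = 28.737317
  t = 4.0000: CF_t = 36.000000, DF = 0.740500, PV = 26.657993
  t = 5.0000: CF_t = 36.000000, DF = 0.686920, PV = 24.729122
  t = 6.0000: CF_t = 36.000000, DF = 0.637217, PV = 22.939816
  t = 7.0000: CF_t = 1036.000000, DF = 0.591111, PV = 612.390478
Price P = sum_t PV_t = 779.828731
Macaulay numerator sum_t t * PV_t:
  t * PV_t at t = 1.0000: 33.395176
  t * PV_t at t = 2.0000: 61.957655
  t * PV_t at t = 3.0000: 86.211951
  t * PV_t at t = 4.0000: 106.631974
  t * PV_t at t = 5.0000: 123.645610
  t * PV_t at t = 6.0000: 137.638898
  t * PV_t at t = 7.0000: 4286.733348
Macaulay duration D = (sum_t t * PV_t) / P = 4836.214612 / 779.828731 = 6.201637

Answer: Macaulay duration = 6.2016 years


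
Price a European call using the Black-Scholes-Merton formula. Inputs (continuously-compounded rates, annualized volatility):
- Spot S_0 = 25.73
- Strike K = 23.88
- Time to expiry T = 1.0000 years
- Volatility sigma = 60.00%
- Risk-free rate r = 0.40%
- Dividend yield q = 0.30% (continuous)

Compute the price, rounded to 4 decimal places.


Answer: Price = 6.8082

Derivation:
d1 = (ln(S/K) + (r - q + 0.5*sigma^2) * T) / (sigma * sqrt(T)) = 0.42602723
d2 = d1 - sigma * sqrt(T) = -0.17397277
exp(-rT) = 0.99600799; exp(-qT) = 0.99700450
C = S_0 * exp(-qT) * N(d1) - K * exp(-rT) * N(d2)
N(d1) = 0.66495600; N(d2) = 0.43094343
C = 25.7300 * 0.99700450 * 0.66495600 - 23.8800 * 0.99600799 * 0.43094343 = 6.8082


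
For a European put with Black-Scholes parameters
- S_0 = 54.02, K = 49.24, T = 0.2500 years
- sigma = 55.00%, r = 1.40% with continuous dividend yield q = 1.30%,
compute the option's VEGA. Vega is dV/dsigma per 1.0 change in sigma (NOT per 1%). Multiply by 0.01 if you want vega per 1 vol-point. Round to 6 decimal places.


d1 = 0.4753110802; d2 = 0.2003110802
phi(d1) = 0.3563297030; exp(-qT) = 0.9967552755; exp(-rT) = 0.9965061179
Vega = S * exp(-qT) * phi(d1) * sqrt(T) = 54.0200 * 0.9967552755 * 0.3563297030 * 0.5000000000 = 9.593237

Answer: Vega = 9.593237


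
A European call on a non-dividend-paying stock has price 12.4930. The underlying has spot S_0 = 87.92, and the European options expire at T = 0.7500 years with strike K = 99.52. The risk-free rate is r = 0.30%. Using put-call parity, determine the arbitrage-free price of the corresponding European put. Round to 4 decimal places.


Answer: Put price = 23.8693

Derivation:
Put-call parity: C - P = S_0 * exp(-qT) - K * exp(-rT).
S_0 * exp(-qT) = 87.9200 * 1.00000000 = 87.92000000
K * exp(-rT) = 99.5200 * 0.99775253 = 99.29633172
P = C - S*exp(-qT) + K*exp(-rT)
P = 12.4930 - 87.92000000 + 99.29633172 = 23.8693


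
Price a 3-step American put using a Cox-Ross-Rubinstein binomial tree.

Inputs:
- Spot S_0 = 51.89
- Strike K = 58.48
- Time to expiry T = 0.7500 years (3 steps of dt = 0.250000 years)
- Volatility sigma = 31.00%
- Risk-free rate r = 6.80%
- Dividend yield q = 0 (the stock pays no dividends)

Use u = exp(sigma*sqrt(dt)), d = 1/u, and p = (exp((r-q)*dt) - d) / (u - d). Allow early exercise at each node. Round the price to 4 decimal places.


dt = T/N = 0.250000
u = exp(sigma*sqrt(dt)) = 1.167658; d = 1/u = 0.856415
p = (exp((r-q)*dt) - d) / (u - d) = 0.516414
Discount per step: exp(-r*dt) = 0.983144
Stock lattice S(k, i) with i counting down-moves:
  k=0: S(0,0) = 51.8900
  k=1: S(1,0) = 60.5898; S(1,1) = 44.4394
  k=2: S(2,0) = 70.7481; S(2,1) = 51.8900; S(2,2) = 38.0586
  k=3: S(3,0) = 82.6096; S(3,1) = 60.5898; S(3,2) = 44.4394; S(3,3) = 32.5939
Terminal payoffs V(N, i) = max(K - S_T, 0):
  V(3,0) = 0.000000; V(3,1) = 0.000000; V(3,2) = 14.040616; V(3,3) = 25.886069
Backward induction: V(k, i) = exp(-r*dt) * [p * V(k+1, i) + (1-p) * V(k+1, i+1)]; then take max(V_cont, immediate exercise) for American.
  V(2,0) = exp(-r*dt) * [p*0.000000 + (1-p)*0.000000] = 0.000000; exercise = 0.000000; V(2,0) = max -> 0.000000
  V(2,1) = exp(-r*dt) * [p*0.000000 + (1-p)*14.040616] = 6.675393; exercise = 6.590000; V(2,1) = max -> 6.675393
  V(2,2) = exp(-r*dt) * [p*14.040616 + (1-p)*25.886069] = 19.435680; exercise = 20.421437; V(2,2) = max -> 20.421437
  V(1,0) = exp(-r*dt) * [p*0.000000 + (1-p)*6.675393] = 3.173712; exercise = 0.000000; V(1,0) = max -> 3.173712
  V(1,1) = exp(-r*dt) * [p*6.675393 + (1-p)*20.421437] = 13.098214; exercise = 14.040616; V(1,1) = max -> 14.040616
  V(0,0) = exp(-r*dt) * [p*3.173712 + (1-p)*14.040616] = 8.286716; exercise = 6.590000; V(0,0) = max -> 8.286716

Answer: Price = V(0,0) = 8.2867


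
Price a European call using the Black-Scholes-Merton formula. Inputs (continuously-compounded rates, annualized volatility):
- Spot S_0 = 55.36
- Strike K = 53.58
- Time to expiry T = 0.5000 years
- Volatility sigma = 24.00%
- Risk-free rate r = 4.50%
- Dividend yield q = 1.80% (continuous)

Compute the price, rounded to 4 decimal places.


d1 = (ln(S/K) + (r - q + 0.5*sigma^2) * T) / (sigma * sqrt(T)) = 0.35697960
d2 = d1 - sigma * sqrt(T) = 0.18727397
exp(-rT) = 0.97775124; exp(-qT) = 0.99104038
C = S_0 * exp(-qT) * N(d1) - K * exp(-rT) * N(d2)
N(d1) = 0.63944646; N(d2) = 0.57427709
C = 55.3600 * 0.99104038 * 0.63944646 - 53.5800 * 0.97775124 * 0.57427709 = 4.9974

Answer: Price = 4.9974


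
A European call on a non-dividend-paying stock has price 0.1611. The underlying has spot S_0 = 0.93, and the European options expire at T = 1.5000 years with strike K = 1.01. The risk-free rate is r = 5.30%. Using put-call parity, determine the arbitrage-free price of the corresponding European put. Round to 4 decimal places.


Put-call parity: C - P = S_0 * exp(-qT) - K * exp(-rT).
S_0 * exp(-qT) = 0.9300 * 1.00000000 = 0.93000000
K * exp(-rT) = 1.0100 * 0.92357802 = 0.93281380
P = C - S*exp(-qT) + K*exp(-rT)
P = 0.1611 - 0.93000000 + 0.93281380 = 0.1639

Answer: Put price = 0.1639


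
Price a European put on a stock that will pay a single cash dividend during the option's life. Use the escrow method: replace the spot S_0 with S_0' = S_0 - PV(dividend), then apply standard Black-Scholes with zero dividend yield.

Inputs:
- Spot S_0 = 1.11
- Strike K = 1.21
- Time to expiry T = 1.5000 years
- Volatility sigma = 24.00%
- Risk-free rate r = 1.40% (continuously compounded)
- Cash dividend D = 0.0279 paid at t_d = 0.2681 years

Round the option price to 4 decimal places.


PV(D) = D * exp(-r * t_d) = 0.0279 * 0.99625364 = 0.02779548
S_0' = S_0 - PV(D) = 1.1100 - 0.02779548 = 1.08220452
d1 = (ln(S_0'/K) + (r + sigma^2/2)*T) / (sigma*sqrt(T)) = -0.16132671
d2 = d1 - sigma*sqrt(T) = -0.45526548
exp(-rT) = 0.97921896
N(-d1) = 0.56408195; N(-d2) = 0.67554087
P = K * exp(-rT) * N(-d2) - S_0' * N(-d1) = 1.2100 * 0.97921896 * 0.67554087 - 1.08220452 * 0.56408195 = 0.1900

Answer: Price = 0.1900


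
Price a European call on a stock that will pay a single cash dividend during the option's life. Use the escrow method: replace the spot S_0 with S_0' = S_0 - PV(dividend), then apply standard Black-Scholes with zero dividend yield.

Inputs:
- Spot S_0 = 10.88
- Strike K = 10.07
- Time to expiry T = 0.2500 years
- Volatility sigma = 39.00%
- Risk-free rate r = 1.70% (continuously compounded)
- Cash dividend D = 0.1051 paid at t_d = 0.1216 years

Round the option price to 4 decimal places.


Answer: Price = 1.2359

Derivation:
PV(D) = D * exp(-r * t_d) = 0.1051 * 0.99793494 = 0.10488296
S_0' = S_0 - PV(D) = 10.8800 - 0.10488296 = 10.77511704
d1 = (ln(S_0'/K) + (r + sigma^2/2)*T) / (sigma*sqrt(T)) = 0.46636560
d2 = d1 - sigma*sqrt(T) = 0.27136560
exp(-rT) = 0.99575902
N(d1) = 0.67952308; N(d2) = 0.60694507
C = S_0' * N(d1) - K * exp(-rT) * N(d2) = 10.77511704 * 0.67952308 - 10.0700 * 0.99575902 * 0.60694507 = 1.2359


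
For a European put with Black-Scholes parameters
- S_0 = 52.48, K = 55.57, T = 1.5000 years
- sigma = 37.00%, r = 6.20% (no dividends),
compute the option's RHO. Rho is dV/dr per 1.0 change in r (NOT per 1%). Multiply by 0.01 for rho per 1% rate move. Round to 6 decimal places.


Answer: Rho = -42.432499

Derivation:
d1 = 0.3055543319; d2 = -0.1476012705
phi(d1) = 0.3807469651; exp(-qT) = 1.0000000000; exp(-rT) = 0.9111935003
N(-d2) = 0.5586712738
Rho = -K*T*exp(-rT)*N(-d2) = -55.5700 * 1.5000 * 0.9111935003 * 0.5586712738 = -42.432499


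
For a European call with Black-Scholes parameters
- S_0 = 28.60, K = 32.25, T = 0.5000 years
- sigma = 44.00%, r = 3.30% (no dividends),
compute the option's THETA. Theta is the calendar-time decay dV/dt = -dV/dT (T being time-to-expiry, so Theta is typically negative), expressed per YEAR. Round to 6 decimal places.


Answer: Theta = -3.821632

Derivation:
d1 = -0.1774559209; d2 = -0.4885829046
phi(d1) = 0.3927100070; exp(-qT) = 1.0000000000; exp(-rT) = 0.9836353794
Theta = -S*exp(-qT)*phi(d1)*sigma/(2*sqrt(T)) - r*K*exp(-rT)*N(d2) + q*S*exp(-qT)*N(d1)
N(d1) = 0.4295751428; N(d2) = 0.3125685092; sqrt(T) = 0.7071067812
Term 1 = -28.6000 * 1.0000000000 * 0.3927100070 * 0.4400 / (2 * 0.7071067812) = -3.4944246467
Term 2 = -0.0330 * 32.2500 * 0.9836353794 * 0.3125685092 = -0.3272073279
Term 3 = 0 (no dividend yield, q = 0)
Theta = -3.4944246467 + (-0.3272073279) + (0.0000000000) = -3.821632


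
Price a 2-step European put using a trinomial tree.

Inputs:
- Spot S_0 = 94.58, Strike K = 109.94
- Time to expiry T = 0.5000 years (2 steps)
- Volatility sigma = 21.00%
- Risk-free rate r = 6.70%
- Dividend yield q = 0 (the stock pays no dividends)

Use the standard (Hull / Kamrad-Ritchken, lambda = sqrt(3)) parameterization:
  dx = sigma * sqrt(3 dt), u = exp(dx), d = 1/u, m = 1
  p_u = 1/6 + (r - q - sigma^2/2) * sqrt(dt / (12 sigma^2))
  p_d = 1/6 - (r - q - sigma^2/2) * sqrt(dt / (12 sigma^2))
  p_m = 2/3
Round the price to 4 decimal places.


dt = T/N = 0.250000; dx = sigma*sqrt(3*dt) = 0.181865
u = exp(dx) = 1.199453; d = 1/u = 0.833714
p_u = 0.197562, p_m = 0.666667, p_d = 0.135772
Discount per step: exp(-r*dt) = 0.983390
Stock lattice S(k, j) with j the centered position index:
  k=0: S(0,+0) = 94.5800
  k=1: S(1,-1) = 78.8526; S(1,+0) = 94.5800; S(1,+1) = 113.4442
  k=2: S(2,-2) = 65.7405; S(2,-1) = 78.8526; S(2,+0) = 94.5800; S(2,+1) = 113.4442; S(2,+2) = 136.0710
Terminal payoffs V(N, j) = max(K - S_T, 0):
  V(2,-2) = 44.199487; V(2,-1) = 31.087367; V(2,+0) = 15.360000; V(2,+1) = 0.000000; V(2,+2) = 0.000000
Backward induction: V(k, j) = exp(-r*dt) * [p_u * V(k+1, j+1) + p_m * V(k+1, j) + p_d * V(k+1, j-1)]
  V(1,-1) = exp(-r*dt) * [p_u*15.360000 + p_m*31.087367 + p_d*44.199487] = 29.266157
  V(1,+0) = exp(-r*dt) * [p_u*0.000000 + p_m*15.360000 + p_d*31.087367] = 14.220579
  V(1,+1) = exp(-r*dt) * [p_u*0.000000 + p_m*0.000000 + p_d*15.360000] = 2.050811
  V(0,+0) = exp(-r*dt) * [p_u*2.050811 + p_m*14.220579 + p_d*29.266157] = 13.628854

Answer: Price = V(0,0) = 13.6289


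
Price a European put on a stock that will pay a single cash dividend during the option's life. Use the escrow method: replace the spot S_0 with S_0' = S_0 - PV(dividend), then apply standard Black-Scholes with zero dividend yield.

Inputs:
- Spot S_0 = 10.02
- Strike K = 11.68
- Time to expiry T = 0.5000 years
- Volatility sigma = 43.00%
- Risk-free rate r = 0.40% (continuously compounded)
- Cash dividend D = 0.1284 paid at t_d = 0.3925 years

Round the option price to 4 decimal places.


PV(D) = D * exp(-r * t_d) = 0.1284 * 0.99843123 = 0.12819857
S_0' = S_0 - PV(D) = 10.0200 - 0.12819857 = 9.89180143
d1 = (ln(S_0'/K) + (r + sigma^2/2)*T) / (sigma*sqrt(T)) = -0.38791122
d2 = d1 - sigma*sqrt(T) = -0.69196714
exp(-rT) = 0.99800200
N(-d1) = 0.65095913; N(-d2) = 0.75552102
P = K * exp(-rT) * N(-d2) - S_0' * N(-d1) = 11.6800 * 0.99800200 * 0.75552102 - 9.89180143 * 0.65095913 = 2.3677

Answer: Price = 2.3677


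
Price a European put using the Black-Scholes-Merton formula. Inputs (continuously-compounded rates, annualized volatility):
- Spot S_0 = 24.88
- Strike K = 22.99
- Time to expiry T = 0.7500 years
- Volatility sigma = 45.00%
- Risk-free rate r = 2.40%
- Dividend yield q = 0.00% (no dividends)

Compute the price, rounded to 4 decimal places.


d1 = (ln(S/K) + (r - q + 0.5*sigma^2) * T) / (sigma * sqrt(T)) = 0.44377048
d2 = d1 - sigma * sqrt(T) = 0.05405905
exp(-rT) = 0.98216103; exp(-qT) = 1.00000000
P = K * exp(-rT) * N(-d2) - S_0 * exp(-qT) * N(-d1)
N(-d1) = 0.32860427; N(-d2) = 0.47844406
P = 22.9900 * 0.98216103 * 0.47844406 - 24.8800 * 1.00000000 * 0.32860427 = 2.6275

Answer: Price = 2.6275


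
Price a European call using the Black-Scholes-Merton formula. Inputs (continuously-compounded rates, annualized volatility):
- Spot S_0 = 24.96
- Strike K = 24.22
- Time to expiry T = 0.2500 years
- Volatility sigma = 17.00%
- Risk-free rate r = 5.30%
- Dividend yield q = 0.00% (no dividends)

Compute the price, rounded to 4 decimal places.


Answer: Price = 1.4629

Derivation:
d1 = (ln(S/K) + (r - q + 0.5*sigma^2) * T) / (sigma * sqrt(T)) = 0.55245065
d2 = d1 - sigma * sqrt(T) = 0.46745065
exp(-rT) = 0.98683739; exp(-qT) = 1.00000000
C = S_0 * exp(-qT) * N(d1) - K * exp(-rT) * N(d2)
N(d1) = 0.70968018; N(d2) = 0.67991125
C = 24.9600 * 1.00000000 * 0.70968018 - 24.2200 * 0.98683739 * 0.67991125 = 1.4629


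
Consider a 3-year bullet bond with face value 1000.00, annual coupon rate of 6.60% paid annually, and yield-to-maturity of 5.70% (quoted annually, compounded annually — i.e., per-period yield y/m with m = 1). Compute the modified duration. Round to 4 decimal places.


Coupon per period c = face * coupon_rate / m = 66.000000
Periods per year m = 1; per-period yield y/m = 0.057000
Number of cashflows N = 3
Cashflows (t years, CF_t, discount factor 1/(1+y/m)^(m*t), PV):
  t = 1.0000: CF_t = 66.000000, DF = 0.946074, PV = 62.440870
  t = 2.0000: CF_t = 66.000000, DF = 0.895056, PV = 59.073671
  t = 3.0000: CF_t = 1066.000000, DF = 0.846789, PV = 902.676721
Price P = sum_t PV_t = 1024.191263
First compute Macaulay numerator sum_t t * PV_t:
  t * PV_t at t = 1.0000: 62.440870
  t * PV_t at t = 2.0000: 118.147342
  t * PV_t at t = 3.0000: 2708.030164
Macaulay duration D = 2888.618376 / 1024.191263 = 2.820390
Modified duration = D / (1 + y/m) = 2.820390 / (1 + 0.057000) = 2.668297

Answer: Modified duration = 2.6683


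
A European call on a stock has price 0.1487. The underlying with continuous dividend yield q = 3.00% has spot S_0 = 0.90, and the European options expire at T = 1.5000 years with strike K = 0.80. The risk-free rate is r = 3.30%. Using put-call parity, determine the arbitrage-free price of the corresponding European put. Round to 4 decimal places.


Put-call parity: C - P = S_0 * exp(-qT) - K * exp(-rT).
S_0 * exp(-qT) = 0.9000 * 0.95599748 = 0.86039773
K * exp(-rT) = 0.8000 * 0.95170516 = 0.76136413
P = C - S*exp(-qT) + K*exp(-rT)
P = 0.1487 - 0.86039773 + 0.76136413 = 0.0497

Answer: Put price = 0.0497


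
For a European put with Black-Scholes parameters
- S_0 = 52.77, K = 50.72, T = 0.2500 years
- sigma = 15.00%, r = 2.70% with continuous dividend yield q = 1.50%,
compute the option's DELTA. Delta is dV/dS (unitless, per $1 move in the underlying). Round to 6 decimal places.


Answer: Delta = -0.271304

Derivation:
d1 = 0.6058004972; d2 = 0.5308004972
phi(d1) = 0.3320613113; exp(-qT) = 0.9962570225; exp(-rT) = 0.9932727301
N(-d1) = 0.2723236198
Delta = -exp(-qT) * N(-d1) = -0.9962570225 * 0.2723236198 = -0.271304


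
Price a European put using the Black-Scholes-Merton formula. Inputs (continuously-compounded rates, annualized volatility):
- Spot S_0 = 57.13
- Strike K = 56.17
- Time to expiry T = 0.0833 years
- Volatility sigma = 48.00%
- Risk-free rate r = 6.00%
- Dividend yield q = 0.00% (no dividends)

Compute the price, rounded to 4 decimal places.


d1 = (ln(S/K) + (r - q + 0.5*sigma^2) * T) / (sigma * sqrt(T)) = 0.22767112
d2 = d1 - sigma * sqrt(T) = 0.08913477
exp(-rT) = 0.99501447; exp(-qT) = 1.00000000
P = K * exp(-rT) * N(-d2) - S_0 * exp(-qT) * N(-d1)
N(-d1) = 0.40995096; N(-d2) = 0.46448740
P = 56.1700 * 0.99501447 * 0.46448740 - 57.1300 * 1.00000000 * 0.40995096 = 2.5397

Answer: Price = 2.5397


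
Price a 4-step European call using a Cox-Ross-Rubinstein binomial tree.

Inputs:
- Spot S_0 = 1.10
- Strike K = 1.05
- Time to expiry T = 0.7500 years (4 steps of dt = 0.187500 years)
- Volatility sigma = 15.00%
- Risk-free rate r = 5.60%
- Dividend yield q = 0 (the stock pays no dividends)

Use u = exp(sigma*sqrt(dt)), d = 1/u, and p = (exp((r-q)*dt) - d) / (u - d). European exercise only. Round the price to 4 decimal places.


Answer: Price = V(0,0) = 0.1151

Derivation:
dt = T/N = 0.187500
u = exp(sigma*sqrt(dt)) = 1.067108; d = 1/u = 0.937113
p = (exp((r-q)*dt) - d) / (u - d) = 0.564966
Discount per step: exp(-r*dt) = 0.989555
Stock lattice S(k, i) with i counting down-moves:
  k=0: S(0,0) = 1.1000
  k=1: S(1,0) = 1.1738; S(1,1) = 1.0308
  k=2: S(2,0) = 1.2526; S(2,1) = 1.1000; S(2,2) = 0.9660
  k=3: S(3,0) = 1.3366; S(3,1) = 1.1738; S(3,2) = 1.0308; S(3,3) = 0.9052
  k=4: S(4,0) = 1.4263; S(4,1) = 1.2526; S(4,2) = 1.1000; S(4,3) = 0.9660; S(4,4) = 0.8483
Terminal payoffs V(N, i) = max(S_T - K, 0):
  V(4,0) = 0.376349; V(4,1) = 0.202591; V(4,2) = 0.050000; V(4,3) = 0.000000; V(4,4) = 0.000000
Backward induction: V(k, i) = exp(-r*dt) * [p * V(k+1, i) + (1-p) * V(k+1, i+1)].
  V(3,0) = exp(-r*dt) * [p*0.376349 + (1-p)*0.202591] = 0.297617
  V(3,1) = exp(-r*dt) * [p*0.202591 + (1-p)*0.050000] = 0.134786
  V(3,2) = exp(-r*dt) * [p*0.050000 + (1-p)*0.000000] = 0.027953
  V(3,3) = exp(-r*dt) * [p*0.000000 + (1-p)*0.000000] = 0.000000
  V(2,0) = exp(-r*dt) * [p*0.297617 + (1-p)*0.134786] = 0.224411
  V(2,1) = exp(-r*dt) * [p*0.134786 + (1-p)*0.027953] = 0.087388
  V(2,2) = exp(-r*dt) * [p*0.027953 + (1-p)*0.000000] = 0.015628
  V(1,0) = exp(-r*dt) * [p*0.224411 + (1-p)*0.087388] = 0.163080
  V(1,1) = exp(-r*dt) * [p*0.087388 + (1-p)*0.015628] = 0.055583
  V(0,0) = exp(-r*dt) * [p*0.163080 + (1-p)*0.055583] = 0.115100


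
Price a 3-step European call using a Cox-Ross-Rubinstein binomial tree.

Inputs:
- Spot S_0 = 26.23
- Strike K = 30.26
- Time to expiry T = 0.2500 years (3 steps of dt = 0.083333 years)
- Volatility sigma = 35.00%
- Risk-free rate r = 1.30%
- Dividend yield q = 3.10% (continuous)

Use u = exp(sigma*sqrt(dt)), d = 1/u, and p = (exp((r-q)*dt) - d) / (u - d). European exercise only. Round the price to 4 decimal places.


dt = T/N = 0.083333
u = exp(sigma*sqrt(dt)) = 1.106317; d = 1/u = 0.903900
p = (exp((r-q)*dt) - d) / (u - d) = 0.467357
Discount per step: exp(-r*dt) = 0.998917
Stock lattice S(k, i) with i counting down-moves:
  k=0: S(0,0) = 26.2300
  k=1: S(1,0) = 29.0187; S(1,1) = 23.7093
  k=2: S(2,0) = 32.1039; S(2,1) = 26.2300; S(2,2) = 21.4308
  k=3: S(3,0) = 35.5170; S(3,1) = 29.0187; S(3,2) = 23.7093; S(3,3) = 19.3713
Terminal payoffs V(N, i) = max(S_T - K, 0):
  V(3,0) = 5.257044; V(3,1) = 0.000000; V(3,2) = 0.000000; V(3,3) = 0.000000
Backward induction: V(k, i) = exp(-r*dt) * [p * V(k+1, i) + (1-p) * V(k+1, i+1)].
  V(2,0) = exp(-r*dt) * [p*5.257044 + (1-p)*0.000000] = 2.454259
  V(2,1) = exp(-r*dt) * [p*0.000000 + (1-p)*0.000000] = 0.000000
  V(2,2) = exp(-r*dt) * [p*0.000000 + (1-p)*0.000000] = 0.000000
  V(1,0) = exp(-r*dt) * [p*2.454259 + (1-p)*0.000000] = 1.145774
  V(1,1) = exp(-r*dt) * [p*0.000000 + (1-p)*0.000000] = 0.000000
  V(0,0) = exp(-r*dt) * [p*1.145774 + (1-p)*0.000000] = 0.534906

Answer: Price = V(0,0) = 0.5349


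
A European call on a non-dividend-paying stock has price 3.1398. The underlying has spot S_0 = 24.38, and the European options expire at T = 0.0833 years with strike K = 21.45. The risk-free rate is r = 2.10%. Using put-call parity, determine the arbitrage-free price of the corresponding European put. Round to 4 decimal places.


Answer: Put price = 0.1723

Derivation:
Put-call parity: C - P = S_0 * exp(-qT) - K * exp(-rT).
S_0 * exp(-qT) = 24.3800 * 1.00000000 = 24.38000000
K * exp(-rT) = 21.4500 * 0.99825223 = 21.41251031
P = C - S*exp(-qT) + K*exp(-rT)
P = 3.1398 - 24.38000000 + 21.41251031 = 0.1723


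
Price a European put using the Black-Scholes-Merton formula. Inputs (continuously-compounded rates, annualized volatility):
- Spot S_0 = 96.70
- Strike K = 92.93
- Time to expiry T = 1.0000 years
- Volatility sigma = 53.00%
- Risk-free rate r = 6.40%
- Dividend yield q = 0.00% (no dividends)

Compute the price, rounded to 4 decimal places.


Answer: Price = 14.8060

Derivation:
d1 = (ln(S/K) + (r - q + 0.5*sigma^2) * T) / (sigma * sqrt(T)) = 0.46078657
d2 = d1 - sigma * sqrt(T) = -0.06921343
exp(-rT) = 0.93800500; exp(-qT) = 1.00000000
P = K * exp(-rT) * N(-d2) - S_0 * exp(-qT) * N(-d1)
N(-d1) = 0.32247587; N(-d2) = 0.52759013
P = 92.9300 * 0.93800500 * 0.52759013 - 96.7000 * 1.00000000 * 0.32247587 = 14.8060


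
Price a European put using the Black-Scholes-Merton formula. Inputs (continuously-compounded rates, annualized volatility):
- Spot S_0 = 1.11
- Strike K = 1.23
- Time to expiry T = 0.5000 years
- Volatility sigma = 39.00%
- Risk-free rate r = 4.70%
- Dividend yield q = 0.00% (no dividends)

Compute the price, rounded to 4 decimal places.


Answer: Price = 0.1776

Derivation:
d1 = (ln(S/K) + (r - q + 0.5*sigma^2) * T) / (sigma * sqrt(T)) = -0.14914207
d2 = d1 - sigma * sqrt(T) = -0.42491372
exp(-rT) = 0.97677397; exp(-qT) = 1.00000000
P = K * exp(-rT) * N(-d2) - S_0 * exp(-qT) * N(-d1)
N(-d1) = 0.55927924; N(-d2) = 0.66455021
P = 1.2300 * 0.97677397 * 0.66455021 - 1.1100 * 1.00000000 * 0.55927924 = 0.1776


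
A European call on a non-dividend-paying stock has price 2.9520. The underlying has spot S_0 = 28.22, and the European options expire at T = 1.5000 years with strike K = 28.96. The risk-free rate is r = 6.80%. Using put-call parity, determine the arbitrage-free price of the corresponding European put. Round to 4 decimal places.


Answer: Put price = 0.8837

Derivation:
Put-call parity: C - P = S_0 * exp(-qT) - K * exp(-rT).
S_0 * exp(-qT) = 28.2200 * 1.00000000 = 28.22000000
K * exp(-rT) = 28.9600 * 0.90302955 = 26.15173582
P = C - S*exp(-qT) + K*exp(-rT)
P = 2.9520 - 28.22000000 + 26.15173582 = 0.8837


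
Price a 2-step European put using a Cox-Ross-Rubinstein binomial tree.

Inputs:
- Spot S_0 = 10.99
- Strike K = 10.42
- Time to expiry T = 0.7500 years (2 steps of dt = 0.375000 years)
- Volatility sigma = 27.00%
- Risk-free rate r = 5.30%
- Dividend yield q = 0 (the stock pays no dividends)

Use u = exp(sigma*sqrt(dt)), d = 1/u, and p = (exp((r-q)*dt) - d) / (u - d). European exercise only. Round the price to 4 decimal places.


dt = T/N = 0.375000
u = exp(sigma*sqrt(dt)) = 1.179795; d = 1/u = 0.847605
p = (exp((r-q)*dt) - d) / (u - d) = 0.519188
Discount per step: exp(-r*dt) = 0.980321
Stock lattice S(k, i) with i counting down-moves:
  k=0: S(0,0) = 10.9900
  k=1: S(1,0) = 12.9659; S(1,1) = 9.3152
  k=2: S(2,0) = 15.2972; S(2,1) = 10.9900; S(2,2) = 7.8956
Terminal payoffs V(N, i) = max(K - S_T, 0):
  V(2,0) = 0.000000; V(2,1) = 0.000000; V(2,2) = 2.524408
Backward induction: V(k, i) = exp(-r*dt) * [p * V(k+1, i) + (1-p) * V(k+1, i+1)].
  V(1,0) = exp(-r*dt) * [p*0.000000 + (1-p)*0.000000] = 0.000000
  V(1,1) = exp(-r*dt) * [p*0.000000 + (1-p)*2.524408] = 1.189881
  V(0,0) = exp(-r*dt) * [p*0.000000 + (1-p)*1.189881] = 0.560851

Answer: Price = V(0,0) = 0.5609


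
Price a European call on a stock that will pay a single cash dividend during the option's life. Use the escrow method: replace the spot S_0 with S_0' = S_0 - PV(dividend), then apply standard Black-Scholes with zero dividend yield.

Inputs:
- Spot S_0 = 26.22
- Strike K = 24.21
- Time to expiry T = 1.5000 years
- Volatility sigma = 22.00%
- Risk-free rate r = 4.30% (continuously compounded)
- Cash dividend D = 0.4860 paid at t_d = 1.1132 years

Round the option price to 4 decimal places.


Answer: Price = 4.4044

Derivation:
PV(D) = D * exp(-r * t_d) = 0.4860 * 0.95325999 = 0.46328436
S_0' = S_0 - PV(D) = 26.2200 - 0.46328436 = 25.75671564
d1 = (ln(S_0'/K) + (r + sigma^2/2)*T) / (sigma*sqrt(T)) = 0.60394628
d2 = d1 - sigma*sqrt(T) = 0.33450241
exp(-rT) = 0.93753611
N(d1) = 0.72706032; N(d2) = 0.63099976
C = S_0' * N(d1) - K * exp(-rT) * N(d2) = 25.75671564 * 0.72706032 - 24.2100 * 0.93753611 * 0.63099976 = 4.4044


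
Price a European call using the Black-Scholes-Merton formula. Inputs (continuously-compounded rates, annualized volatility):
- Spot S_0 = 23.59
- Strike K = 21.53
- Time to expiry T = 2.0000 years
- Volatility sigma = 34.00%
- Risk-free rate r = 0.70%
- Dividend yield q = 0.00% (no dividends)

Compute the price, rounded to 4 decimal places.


d1 = (ln(S/K) + (r - q + 0.5*sigma^2) * T) / (sigma * sqrt(T)) = 0.45956863
d2 = d1 - sigma * sqrt(T) = -0.02126399
exp(-rT) = 0.98609754; exp(-qT) = 1.00000000
C = S_0 * exp(-qT) * N(d1) - K * exp(-rT) * N(d2)
N(d1) = 0.67708706; N(d2) = 0.49151754
C = 23.5900 * 1.00000000 * 0.67708706 - 21.5300 * 0.98609754 * 0.49151754 = 5.5372

Answer: Price = 5.5372


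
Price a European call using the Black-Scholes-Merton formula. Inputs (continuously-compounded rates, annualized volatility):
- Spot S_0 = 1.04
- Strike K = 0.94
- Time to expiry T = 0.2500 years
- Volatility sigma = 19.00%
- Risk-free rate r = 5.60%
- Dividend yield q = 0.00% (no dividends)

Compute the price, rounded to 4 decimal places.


Answer: Price = 0.1182

Derivation:
d1 = (ln(S/K) + (r - q + 0.5*sigma^2) * T) / (sigma * sqrt(T)) = 1.25903807
d2 = d1 - sigma * sqrt(T) = 1.16403807
exp(-rT) = 0.98609754; exp(-qT) = 1.00000000
C = S_0 * exp(-qT) * N(d1) - K * exp(-rT) * N(d2)
N(d1) = 0.89599171; N(d2) = 0.87779571
C = 1.0400 * 1.00000000 * 0.89599171 - 0.9400 * 0.98609754 * 0.87779571 = 0.1182
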